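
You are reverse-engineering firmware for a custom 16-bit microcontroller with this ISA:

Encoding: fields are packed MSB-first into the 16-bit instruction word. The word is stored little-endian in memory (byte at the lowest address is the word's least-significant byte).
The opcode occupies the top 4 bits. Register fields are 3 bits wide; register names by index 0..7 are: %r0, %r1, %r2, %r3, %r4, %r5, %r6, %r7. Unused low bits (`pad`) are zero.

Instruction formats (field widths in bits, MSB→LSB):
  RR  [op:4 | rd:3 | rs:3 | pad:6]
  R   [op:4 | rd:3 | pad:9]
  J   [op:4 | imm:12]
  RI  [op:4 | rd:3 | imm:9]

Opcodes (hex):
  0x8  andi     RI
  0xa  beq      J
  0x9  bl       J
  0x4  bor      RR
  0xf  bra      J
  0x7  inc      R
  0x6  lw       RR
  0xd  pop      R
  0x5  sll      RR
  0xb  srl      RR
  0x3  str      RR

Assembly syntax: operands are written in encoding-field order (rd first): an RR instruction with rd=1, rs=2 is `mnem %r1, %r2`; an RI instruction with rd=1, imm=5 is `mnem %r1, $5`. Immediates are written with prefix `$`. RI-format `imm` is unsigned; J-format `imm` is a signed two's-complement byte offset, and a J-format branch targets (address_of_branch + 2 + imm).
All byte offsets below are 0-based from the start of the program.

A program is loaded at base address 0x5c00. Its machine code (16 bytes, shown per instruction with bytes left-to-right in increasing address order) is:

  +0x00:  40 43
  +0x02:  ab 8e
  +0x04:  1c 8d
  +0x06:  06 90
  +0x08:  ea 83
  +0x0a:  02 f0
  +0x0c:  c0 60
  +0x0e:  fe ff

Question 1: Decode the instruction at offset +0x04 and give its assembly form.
andi %r6, $284

@+04  little-endian(1c 8d) = 0x8d1c
  op=0x8d1c>>12=0x8 ⇒ andi (RI)
  rd: (w>>9)&0x7=0x6 → %r6
  imm: (w>>0)&0x1ff=0x11c → $284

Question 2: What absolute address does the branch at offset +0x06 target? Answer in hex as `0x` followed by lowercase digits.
0x5c0e

[06] 06 90 → 0x9006
  opcode bits[15:12]=0x9: bl/J
  imm: (w>>0)&0xfff=0x6 → $6
  target = base 0x5c00 + off 0x06 + 2 + imm 6 = 0x5c0e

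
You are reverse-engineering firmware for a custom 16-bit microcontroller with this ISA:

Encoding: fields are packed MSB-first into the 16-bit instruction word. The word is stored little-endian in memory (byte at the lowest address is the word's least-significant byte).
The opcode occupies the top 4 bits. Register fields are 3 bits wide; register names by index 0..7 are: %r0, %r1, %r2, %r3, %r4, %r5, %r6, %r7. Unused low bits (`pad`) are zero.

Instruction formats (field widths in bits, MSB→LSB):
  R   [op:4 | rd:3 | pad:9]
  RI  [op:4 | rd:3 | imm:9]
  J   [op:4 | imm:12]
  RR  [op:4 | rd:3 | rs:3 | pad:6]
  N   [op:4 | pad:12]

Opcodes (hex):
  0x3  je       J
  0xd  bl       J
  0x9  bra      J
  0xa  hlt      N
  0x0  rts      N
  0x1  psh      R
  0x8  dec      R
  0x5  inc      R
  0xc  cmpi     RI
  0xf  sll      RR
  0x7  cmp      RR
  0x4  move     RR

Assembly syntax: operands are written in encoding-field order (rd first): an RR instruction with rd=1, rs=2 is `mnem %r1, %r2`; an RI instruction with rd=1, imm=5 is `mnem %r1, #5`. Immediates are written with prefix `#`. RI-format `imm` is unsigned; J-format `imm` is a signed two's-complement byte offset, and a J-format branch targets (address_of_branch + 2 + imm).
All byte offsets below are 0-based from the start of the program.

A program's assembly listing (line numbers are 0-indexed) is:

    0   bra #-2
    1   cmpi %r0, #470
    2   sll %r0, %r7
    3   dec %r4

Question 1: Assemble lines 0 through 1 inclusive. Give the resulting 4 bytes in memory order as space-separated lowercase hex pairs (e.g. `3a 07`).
fe 9f d6 c1

L0: bra op=0x9:4|imm=-2:12 ⇒ 0x9ffe ⇒ little fe 9f
L1: cmpi op=0xc:4|rd=0:3|imm=470:9 ⇒ 0xc1d6 ⇒ little d6 c1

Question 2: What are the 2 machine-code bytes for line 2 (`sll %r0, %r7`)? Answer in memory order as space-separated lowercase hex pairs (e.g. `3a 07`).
L2: sll op=0xf:4|rd=0:3|rs=7:3|pad=0:6 ⇒ 0xf1c0 ⇒ little c0 f1

c0 f1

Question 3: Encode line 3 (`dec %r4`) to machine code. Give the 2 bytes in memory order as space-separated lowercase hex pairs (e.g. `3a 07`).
00 88

L3: dec op=0x8:4|rd=4:3|pad=0:9 ⇒ 0x8800 ⇒ little 00 88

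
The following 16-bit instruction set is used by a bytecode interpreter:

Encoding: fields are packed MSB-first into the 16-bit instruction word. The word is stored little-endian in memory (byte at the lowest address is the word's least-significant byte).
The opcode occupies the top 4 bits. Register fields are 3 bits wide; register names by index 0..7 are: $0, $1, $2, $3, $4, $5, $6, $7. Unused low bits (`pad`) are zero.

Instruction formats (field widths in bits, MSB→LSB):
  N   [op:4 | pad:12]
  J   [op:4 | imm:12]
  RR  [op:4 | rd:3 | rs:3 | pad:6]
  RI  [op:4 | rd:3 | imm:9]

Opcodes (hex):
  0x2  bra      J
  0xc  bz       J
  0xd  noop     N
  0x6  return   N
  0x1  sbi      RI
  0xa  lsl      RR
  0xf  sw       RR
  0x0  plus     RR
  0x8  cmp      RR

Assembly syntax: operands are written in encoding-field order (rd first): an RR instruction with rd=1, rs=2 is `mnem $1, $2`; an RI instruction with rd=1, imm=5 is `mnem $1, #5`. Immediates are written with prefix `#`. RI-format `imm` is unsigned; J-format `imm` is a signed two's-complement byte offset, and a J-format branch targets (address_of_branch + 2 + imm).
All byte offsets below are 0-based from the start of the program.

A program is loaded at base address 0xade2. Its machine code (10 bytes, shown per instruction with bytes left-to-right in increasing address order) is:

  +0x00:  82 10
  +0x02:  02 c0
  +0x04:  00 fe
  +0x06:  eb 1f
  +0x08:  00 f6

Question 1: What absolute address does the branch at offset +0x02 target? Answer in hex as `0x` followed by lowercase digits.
@+02  little-endian(02 c0) = 0xc002
  op=0xc002>>12=0xc ⇒ bz (J)
  [11:0] imm=2 = #2
  target = base 0xade2 + off 0x02 + 2 + imm 2 = 0xade8

0xade8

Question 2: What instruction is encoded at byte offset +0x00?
@+00  little-endian(82 10) = 0x1082
  top 4b → 0x1 → sbi [RI]
  rd@[11:9]=0x0 ⇒ $0
  imm@[8:0]=0x82 ⇒ #130

sbi $0, #130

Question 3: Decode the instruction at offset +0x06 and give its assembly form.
+0x06: eb 1f ⇒ word 0x1feb (little)
  opcode bits[15:12]=0x1: sbi/RI
  [11:9] rd=7 = $7
  [8:0] imm=491 = #491

sbi $7, #491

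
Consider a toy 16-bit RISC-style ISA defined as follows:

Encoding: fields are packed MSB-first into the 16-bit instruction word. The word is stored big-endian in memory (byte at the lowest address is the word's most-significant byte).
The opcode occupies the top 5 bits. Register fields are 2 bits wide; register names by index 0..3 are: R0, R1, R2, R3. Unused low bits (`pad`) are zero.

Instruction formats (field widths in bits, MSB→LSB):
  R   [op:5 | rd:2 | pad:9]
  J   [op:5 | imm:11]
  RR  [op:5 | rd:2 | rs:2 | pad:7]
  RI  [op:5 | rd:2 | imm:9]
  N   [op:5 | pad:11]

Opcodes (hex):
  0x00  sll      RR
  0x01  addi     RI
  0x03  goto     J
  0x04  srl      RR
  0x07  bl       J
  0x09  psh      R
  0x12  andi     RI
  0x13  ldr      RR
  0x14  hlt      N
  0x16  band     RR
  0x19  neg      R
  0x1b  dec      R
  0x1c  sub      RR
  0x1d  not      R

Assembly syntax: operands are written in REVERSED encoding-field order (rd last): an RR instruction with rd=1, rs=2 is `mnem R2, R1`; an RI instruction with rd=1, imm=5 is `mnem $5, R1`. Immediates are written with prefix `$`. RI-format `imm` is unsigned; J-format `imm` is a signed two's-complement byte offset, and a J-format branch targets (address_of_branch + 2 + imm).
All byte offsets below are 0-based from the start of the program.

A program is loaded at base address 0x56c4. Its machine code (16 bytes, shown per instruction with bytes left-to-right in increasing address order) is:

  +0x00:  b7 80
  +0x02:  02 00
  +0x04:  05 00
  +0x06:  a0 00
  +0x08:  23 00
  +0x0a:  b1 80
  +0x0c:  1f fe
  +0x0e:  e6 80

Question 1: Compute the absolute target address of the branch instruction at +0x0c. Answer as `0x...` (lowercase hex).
0x56d0

+0x0c: 1f fe ⇒ word 0x1ffe (big)
  top 5b → 0x3 → goto [J]
  [10:0] imm=2046 (s11→-2) = $-2
  target = base 0x56c4 + off 0x0c + 2 + imm -2 = 0x56d0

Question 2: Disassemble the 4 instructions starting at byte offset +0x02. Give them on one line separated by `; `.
sll R0, R1; sll R2, R2; hlt; srl R2, R1

@+02  big-endian(02 00) = 0x0200
  op=0x0200>>11=0x0 ⇒ sll (RR)
  [10:9] rd=1 = R1
  [8:7] rs=0 = R0
@+04  big-endian(05 00) = 0x0500
  op=0x0500>>11=0x0 ⇒ sll (RR)
  [10:9] rd=2 = R2
  [8:7] rs=2 = R2
@+06  big-endian(a0 00) = 0xa000
  op=0xa000>>11=0x14 ⇒ hlt (N)
@+08  big-endian(23 00) = 0x2300
  op=0x2300>>11=0x4 ⇒ srl (RR)
  [10:9] rd=1 = R1
  [8:7] rs=2 = R2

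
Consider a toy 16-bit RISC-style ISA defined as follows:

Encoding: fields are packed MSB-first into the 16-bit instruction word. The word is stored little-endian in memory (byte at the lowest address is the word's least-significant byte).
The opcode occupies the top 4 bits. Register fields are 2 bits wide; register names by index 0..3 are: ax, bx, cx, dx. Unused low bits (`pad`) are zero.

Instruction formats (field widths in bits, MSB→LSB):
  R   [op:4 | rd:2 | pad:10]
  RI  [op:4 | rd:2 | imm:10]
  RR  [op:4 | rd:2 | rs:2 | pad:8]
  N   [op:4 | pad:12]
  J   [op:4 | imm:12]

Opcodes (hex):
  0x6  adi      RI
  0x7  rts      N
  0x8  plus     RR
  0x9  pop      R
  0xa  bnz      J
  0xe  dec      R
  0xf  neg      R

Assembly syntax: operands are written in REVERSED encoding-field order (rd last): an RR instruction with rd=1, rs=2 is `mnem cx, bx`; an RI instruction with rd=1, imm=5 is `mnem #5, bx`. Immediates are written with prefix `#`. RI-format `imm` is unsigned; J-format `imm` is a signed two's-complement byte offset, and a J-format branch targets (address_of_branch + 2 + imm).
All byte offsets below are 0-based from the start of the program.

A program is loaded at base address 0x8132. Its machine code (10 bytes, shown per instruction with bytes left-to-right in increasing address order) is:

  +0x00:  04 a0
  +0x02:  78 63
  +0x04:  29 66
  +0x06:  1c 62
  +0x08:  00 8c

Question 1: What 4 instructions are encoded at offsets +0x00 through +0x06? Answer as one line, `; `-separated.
bnz #4; adi #888, ax; adi #553, bx; adi #540, ax

off 0x00: read 04 a0 as little → 0xa004
  opcode bits[15:12]=0xa: bnz/J
  [11:0] imm=4 = #4
off 0x02: read 78 63 as little → 0x6378
  opcode bits[15:12]=0x6: adi/RI
  [11:10] rd=0 = ax
  [9:0] imm=888 = #888
off 0x04: read 29 66 as little → 0x6629
  opcode bits[15:12]=0x6: adi/RI
  [11:10] rd=1 = bx
  [9:0] imm=553 = #553
off 0x06: read 1c 62 as little → 0x621c
  opcode bits[15:12]=0x6: adi/RI
  [11:10] rd=0 = ax
  [9:0] imm=540 = #540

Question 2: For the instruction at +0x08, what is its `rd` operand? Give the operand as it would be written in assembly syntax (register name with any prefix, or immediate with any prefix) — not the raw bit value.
dx

[08] 00 8c → 0x8c00
  top 4b → 0x8 → plus [RR]
  [11:10] rd=3 = dx
  [9:8] rs=0 = ax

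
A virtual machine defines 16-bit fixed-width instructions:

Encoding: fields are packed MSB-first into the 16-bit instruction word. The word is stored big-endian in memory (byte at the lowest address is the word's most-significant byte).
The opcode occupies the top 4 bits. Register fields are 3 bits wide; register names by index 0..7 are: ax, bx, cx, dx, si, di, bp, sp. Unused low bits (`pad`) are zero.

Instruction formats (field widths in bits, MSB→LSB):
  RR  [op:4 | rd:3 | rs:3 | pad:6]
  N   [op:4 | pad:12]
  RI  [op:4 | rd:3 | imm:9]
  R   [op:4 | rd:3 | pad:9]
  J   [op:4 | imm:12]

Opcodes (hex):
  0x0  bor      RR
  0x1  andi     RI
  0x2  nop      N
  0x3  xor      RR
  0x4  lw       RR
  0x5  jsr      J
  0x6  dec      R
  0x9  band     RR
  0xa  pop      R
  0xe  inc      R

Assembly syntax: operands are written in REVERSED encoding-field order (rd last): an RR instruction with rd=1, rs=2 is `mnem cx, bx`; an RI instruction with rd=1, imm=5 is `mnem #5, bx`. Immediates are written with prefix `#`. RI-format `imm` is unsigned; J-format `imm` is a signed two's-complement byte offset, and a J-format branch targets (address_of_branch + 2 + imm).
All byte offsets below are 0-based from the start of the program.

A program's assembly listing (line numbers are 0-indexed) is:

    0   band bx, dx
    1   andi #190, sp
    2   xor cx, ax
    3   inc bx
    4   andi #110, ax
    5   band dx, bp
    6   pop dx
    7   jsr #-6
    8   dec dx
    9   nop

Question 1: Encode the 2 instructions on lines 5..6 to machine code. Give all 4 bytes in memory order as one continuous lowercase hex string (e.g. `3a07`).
5. band fields op=0x9:4|rd=6:3|rs=3:3|pad=0:6 → word 9cc0h → 9c c0
6. pop fields op=0xa:4|rd=3:3|pad=0:9 → word a600h → a6 00

9cc0a600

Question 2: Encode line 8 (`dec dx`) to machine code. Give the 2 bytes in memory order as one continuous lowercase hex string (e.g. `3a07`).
6600

8. dec fields op=0x6:4|rd=3:3|pad=0:9 → word 6600h → 66 00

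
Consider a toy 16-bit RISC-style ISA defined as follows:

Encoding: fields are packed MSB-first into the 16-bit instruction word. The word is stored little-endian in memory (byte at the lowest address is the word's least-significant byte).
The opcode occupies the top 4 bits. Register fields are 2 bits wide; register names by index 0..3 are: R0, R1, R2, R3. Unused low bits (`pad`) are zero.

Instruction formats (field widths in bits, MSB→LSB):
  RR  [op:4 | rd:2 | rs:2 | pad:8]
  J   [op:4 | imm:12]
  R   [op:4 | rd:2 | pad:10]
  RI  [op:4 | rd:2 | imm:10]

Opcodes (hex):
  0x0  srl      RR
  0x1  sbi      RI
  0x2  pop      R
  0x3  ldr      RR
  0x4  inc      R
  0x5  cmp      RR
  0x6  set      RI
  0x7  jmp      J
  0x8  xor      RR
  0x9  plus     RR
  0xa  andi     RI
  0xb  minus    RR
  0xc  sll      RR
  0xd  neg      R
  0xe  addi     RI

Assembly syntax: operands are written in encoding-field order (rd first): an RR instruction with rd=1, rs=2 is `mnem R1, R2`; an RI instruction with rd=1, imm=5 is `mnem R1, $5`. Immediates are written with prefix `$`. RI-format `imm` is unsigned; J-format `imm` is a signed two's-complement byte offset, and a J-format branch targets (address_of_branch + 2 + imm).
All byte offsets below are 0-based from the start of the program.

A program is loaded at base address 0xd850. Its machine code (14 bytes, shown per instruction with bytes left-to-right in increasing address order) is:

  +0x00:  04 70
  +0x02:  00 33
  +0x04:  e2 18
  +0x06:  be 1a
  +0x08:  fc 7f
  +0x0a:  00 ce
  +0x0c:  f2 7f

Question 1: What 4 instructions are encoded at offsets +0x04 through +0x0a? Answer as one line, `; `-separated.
off 0x04: read e2 18 as little → 0x18e2
  opcode bits[15:12]=0x1: sbi/RI
  rd: (w>>10)&0x3=0x2 → R2
  imm: (w>>0)&0x3ff=0xe2 → $226
off 0x06: read be 1a as little → 0x1abe
  opcode bits[15:12]=0x1: sbi/RI
  rd: (w>>10)&0x3=0x2 → R2
  imm: (w>>0)&0x3ff=0x2be → $702
off 0x08: read fc 7f as little → 0x7ffc
  opcode bits[15:12]=0x7: jmp/J
  imm: (w>>0)&0xfff=0xffc (s12→-4) → $-4
off 0x0a: read 00 ce as little → 0xce00
  opcode bits[15:12]=0xc: sll/RR
  rd: (w>>10)&0x3=0x3 → R3
  rs: (w>>8)&0x3=0x2 → R2

sbi R2, $226; sbi R2, $702; jmp $-4; sll R3, R2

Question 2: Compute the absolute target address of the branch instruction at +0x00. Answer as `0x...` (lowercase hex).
0xd856

@+00  little-endian(04 70) = 0x7004
  opcode bits[15:12]=0x7: jmp/J
  imm: (w>>0)&0xfff=0x4 → $4
  target = base 0xd850 + off 0x00 + 2 + imm 4 = 0xd856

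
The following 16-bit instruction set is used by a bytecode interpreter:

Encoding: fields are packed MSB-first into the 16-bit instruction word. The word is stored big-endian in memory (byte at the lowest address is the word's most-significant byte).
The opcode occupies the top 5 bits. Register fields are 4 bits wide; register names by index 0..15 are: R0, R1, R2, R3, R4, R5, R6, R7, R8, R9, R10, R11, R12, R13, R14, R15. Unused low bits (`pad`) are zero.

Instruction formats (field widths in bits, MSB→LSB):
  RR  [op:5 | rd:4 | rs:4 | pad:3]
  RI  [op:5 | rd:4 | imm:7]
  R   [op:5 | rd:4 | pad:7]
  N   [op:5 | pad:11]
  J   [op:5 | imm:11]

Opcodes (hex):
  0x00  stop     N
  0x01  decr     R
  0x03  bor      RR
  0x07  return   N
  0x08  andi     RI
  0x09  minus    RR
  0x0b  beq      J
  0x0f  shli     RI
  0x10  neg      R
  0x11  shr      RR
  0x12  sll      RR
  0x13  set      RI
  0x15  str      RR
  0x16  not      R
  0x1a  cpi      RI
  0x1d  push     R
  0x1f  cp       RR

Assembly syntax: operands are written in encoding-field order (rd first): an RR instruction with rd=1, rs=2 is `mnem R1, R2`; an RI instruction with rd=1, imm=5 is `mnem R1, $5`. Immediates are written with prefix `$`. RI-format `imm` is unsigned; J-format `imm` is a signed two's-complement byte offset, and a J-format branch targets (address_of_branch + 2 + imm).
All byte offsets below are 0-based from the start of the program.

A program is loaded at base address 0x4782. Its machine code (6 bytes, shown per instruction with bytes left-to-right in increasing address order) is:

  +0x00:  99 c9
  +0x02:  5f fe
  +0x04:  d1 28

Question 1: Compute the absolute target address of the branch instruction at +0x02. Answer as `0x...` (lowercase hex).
off 0x02: read 5f fe as big → 0x5ffe
  top 5b → 0xb → beq [J]
  imm@[10:0]=0x7fe (s11→-2) ⇒ $-2
  target = base 0x4782 + off 0x02 + 2 + imm -2 = 0x4784

0x4784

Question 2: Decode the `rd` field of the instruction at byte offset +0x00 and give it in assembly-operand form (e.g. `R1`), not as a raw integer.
@+00  big-endian(99 c9) = 0x99c9
  op=0x99c9>>11=0x13 ⇒ set (RI)
  [10:7] rd=3 = R3
  [6:0] imm=73 = $73

R3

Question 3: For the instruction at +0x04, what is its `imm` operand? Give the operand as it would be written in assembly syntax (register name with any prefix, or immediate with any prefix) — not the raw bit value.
$40

@+04  big-endian(d1 28) = 0xd128
  top 5b → 0x1a → cpi [RI]
  [10:7] rd=2 = R2
  [6:0] imm=40 = $40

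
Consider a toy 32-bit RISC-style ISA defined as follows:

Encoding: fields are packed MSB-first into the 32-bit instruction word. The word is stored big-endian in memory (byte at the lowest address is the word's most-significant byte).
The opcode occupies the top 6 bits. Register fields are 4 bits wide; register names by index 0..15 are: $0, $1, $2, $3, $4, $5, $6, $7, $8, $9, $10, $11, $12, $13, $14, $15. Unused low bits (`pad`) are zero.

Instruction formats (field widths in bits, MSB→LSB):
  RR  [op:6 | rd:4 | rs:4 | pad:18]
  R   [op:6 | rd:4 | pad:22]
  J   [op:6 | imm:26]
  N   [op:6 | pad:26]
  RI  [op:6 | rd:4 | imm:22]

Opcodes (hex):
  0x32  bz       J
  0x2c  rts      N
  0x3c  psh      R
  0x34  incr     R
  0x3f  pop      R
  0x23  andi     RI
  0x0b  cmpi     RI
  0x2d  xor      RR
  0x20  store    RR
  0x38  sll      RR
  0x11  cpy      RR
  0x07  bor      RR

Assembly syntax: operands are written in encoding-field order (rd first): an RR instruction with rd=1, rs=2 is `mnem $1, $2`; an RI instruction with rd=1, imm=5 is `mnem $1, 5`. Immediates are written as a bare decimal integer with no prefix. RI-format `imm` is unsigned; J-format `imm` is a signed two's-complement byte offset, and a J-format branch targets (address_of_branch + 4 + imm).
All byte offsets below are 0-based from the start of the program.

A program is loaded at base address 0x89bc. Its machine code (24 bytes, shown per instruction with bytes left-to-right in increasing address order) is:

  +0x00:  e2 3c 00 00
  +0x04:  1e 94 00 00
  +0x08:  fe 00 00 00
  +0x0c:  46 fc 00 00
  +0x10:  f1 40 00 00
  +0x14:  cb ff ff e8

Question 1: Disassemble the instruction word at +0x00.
sll $8, $15

+0x00: e2 3c 00 00 ⇒ word 0xe23c0000 (big)
  top 6b → 0x38 → sll [RR]
  rd: (w>>22)&0xf=0x8 → $8
  rs: (w>>18)&0xf=0xf → $15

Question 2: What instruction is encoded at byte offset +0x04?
@+04  big-endian(1e 94 00 00) = 0x1e940000
  opcode bits[31:26]=0x7: bor/RR
  rd@[25:22]=0xa ⇒ $10
  rs@[21:18]=0x5 ⇒ $5

bor $10, $5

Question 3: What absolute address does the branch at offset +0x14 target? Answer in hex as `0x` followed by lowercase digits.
0x89bc

@+14  big-endian(cb ff ff e8) = 0xcbffffe8
  op=0xcbffffe8>>26=0x32 ⇒ bz (J)
  imm: (w>>0)&0x3ffffff=0x3ffffe8 (s26→-24) → -24
  target = base 0x89bc + off 0x14 + 4 + imm -24 = 0x89bc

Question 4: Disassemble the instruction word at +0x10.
psh $5

off 0x10: read f1 40 00 00 as big → 0xf1400000
  top 6b → 0x3c → psh [R]
  rd@[25:22]=0x5 ⇒ $5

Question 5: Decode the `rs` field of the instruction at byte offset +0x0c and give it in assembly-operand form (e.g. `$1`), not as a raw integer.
$15

+0x0c: 46 fc 00 00 ⇒ word 0x46fc0000 (big)
  top 6b → 0x11 → cpy [RR]
  rd: (w>>22)&0xf=0xb → $11
  rs: (w>>18)&0xf=0xf → $15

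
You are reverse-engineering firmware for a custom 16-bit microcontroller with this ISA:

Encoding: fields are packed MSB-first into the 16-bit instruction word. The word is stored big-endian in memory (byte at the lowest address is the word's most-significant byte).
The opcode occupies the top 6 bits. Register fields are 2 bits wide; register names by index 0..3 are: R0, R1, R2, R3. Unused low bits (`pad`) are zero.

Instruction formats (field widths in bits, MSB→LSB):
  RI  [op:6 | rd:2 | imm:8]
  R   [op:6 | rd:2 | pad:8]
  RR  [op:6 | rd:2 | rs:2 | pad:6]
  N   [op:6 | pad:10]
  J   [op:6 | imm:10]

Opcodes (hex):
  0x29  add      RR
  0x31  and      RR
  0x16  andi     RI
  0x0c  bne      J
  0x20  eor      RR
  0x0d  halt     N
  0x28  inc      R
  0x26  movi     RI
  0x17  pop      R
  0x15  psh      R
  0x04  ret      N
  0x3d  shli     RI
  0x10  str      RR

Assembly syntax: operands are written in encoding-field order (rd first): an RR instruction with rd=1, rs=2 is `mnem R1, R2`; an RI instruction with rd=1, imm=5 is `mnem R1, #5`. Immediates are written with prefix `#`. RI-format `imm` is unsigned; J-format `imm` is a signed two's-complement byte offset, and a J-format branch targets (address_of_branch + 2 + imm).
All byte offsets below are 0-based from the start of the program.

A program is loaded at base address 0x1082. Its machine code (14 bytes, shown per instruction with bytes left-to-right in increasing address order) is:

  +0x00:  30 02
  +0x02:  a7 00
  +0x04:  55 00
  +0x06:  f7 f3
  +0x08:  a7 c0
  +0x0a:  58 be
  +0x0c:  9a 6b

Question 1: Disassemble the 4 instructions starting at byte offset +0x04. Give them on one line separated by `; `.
psh R1; shli R3, #243; add R3, R3; andi R0, #190

off 0x04: read 55 00 as big → 0x5500
  op=0x5500>>10=0x15 ⇒ psh (R)
  [9:8] rd=1 = R1
off 0x06: read f7 f3 as big → 0xf7f3
  op=0xf7f3>>10=0x3d ⇒ shli (RI)
  [9:8] rd=3 = R3
  [7:0] imm=243 = #243
off 0x08: read a7 c0 as big → 0xa7c0
  op=0xa7c0>>10=0x29 ⇒ add (RR)
  [9:8] rd=3 = R3
  [7:6] rs=3 = R3
off 0x0a: read 58 be as big → 0x58be
  op=0x58be>>10=0x16 ⇒ andi (RI)
  [9:8] rd=0 = R0
  [7:0] imm=190 = #190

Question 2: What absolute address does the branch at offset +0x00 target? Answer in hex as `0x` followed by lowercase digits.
0x1086

+0x00: 30 02 ⇒ word 0x3002 (big)
  opcode bits[15:10]=0xc: bne/J
  imm@[9:0]=0x2 ⇒ #2
  target = base 0x1082 + off 0x00 + 2 + imm 2 = 0x1086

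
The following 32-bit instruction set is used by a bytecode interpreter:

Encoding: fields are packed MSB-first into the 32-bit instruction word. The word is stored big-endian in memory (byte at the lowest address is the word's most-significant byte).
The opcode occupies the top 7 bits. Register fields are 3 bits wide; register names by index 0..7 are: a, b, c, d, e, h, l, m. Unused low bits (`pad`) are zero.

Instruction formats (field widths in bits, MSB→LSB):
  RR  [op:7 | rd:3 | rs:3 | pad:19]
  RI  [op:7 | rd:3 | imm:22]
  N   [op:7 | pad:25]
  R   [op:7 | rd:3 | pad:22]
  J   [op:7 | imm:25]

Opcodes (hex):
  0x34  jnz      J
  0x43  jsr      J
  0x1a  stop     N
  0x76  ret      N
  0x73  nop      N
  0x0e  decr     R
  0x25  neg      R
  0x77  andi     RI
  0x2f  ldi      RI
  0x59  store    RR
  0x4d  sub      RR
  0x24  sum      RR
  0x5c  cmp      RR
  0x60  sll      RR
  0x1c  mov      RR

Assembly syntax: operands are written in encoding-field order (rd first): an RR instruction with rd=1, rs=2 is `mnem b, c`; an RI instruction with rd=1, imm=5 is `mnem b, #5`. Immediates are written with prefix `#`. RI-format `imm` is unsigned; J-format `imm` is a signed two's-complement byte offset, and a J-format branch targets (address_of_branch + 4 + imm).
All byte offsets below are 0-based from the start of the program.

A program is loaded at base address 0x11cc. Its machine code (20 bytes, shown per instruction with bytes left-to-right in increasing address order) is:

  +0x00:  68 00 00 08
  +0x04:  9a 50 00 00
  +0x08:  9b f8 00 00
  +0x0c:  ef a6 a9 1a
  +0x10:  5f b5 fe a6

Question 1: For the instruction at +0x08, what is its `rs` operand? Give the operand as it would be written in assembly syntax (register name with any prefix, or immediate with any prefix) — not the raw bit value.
off 0x08: read 9b f8 00 00 as big → 0x9bf80000
  opcode bits[31:25]=0x4d: sub/RR
  rd: (w>>22)&0x7=0x7 → m
  rs: (w>>19)&0x7=0x7 → m

m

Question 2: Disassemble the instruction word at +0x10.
[10] 5f b5 fe a6 → 0x5fb5fea6
  op=0x5fb5fea6>>25=0x2f ⇒ ldi (RI)
  [24:22] rd=6 = l
  [21:0] imm=3538598 = #3538598

ldi l, #3538598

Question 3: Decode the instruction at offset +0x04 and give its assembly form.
@+04  big-endian(9a 50 00 00) = 0x9a500000
  op=0x9a500000>>25=0x4d ⇒ sub (RR)
  [24:22] rd=1 = b
  [21:19] rs=2 = c

sub b, c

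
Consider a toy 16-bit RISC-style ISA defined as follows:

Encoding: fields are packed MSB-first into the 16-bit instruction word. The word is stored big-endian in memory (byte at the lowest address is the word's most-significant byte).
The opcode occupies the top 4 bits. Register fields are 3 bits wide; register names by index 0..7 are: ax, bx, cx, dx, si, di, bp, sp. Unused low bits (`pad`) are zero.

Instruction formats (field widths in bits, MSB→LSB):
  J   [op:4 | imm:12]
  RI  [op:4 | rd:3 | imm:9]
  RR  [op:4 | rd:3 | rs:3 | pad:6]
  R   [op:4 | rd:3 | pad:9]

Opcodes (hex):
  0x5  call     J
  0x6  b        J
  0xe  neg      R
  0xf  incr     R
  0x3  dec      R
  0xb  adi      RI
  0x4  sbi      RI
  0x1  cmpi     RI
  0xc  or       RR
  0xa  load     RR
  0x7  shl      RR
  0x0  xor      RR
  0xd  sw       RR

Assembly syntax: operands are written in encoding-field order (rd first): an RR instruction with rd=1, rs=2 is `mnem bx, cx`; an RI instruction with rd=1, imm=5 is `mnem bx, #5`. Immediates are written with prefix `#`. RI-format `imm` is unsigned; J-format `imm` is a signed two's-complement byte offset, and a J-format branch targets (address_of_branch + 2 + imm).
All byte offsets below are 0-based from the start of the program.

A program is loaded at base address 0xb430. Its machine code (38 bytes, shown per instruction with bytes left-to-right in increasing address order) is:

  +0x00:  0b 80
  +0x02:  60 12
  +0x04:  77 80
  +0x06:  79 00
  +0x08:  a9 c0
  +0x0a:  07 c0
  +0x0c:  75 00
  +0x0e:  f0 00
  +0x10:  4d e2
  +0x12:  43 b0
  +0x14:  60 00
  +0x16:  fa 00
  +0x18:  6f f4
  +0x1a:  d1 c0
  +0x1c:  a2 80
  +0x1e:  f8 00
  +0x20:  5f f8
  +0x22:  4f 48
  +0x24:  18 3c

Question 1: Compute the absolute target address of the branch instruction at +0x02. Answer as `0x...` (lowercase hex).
0xb446

+0x02: 60 12 ⇒ word 0x6012 (big)
  op=0x6012>>12=0x6 ⇒ b (J)
  [11:0] imm=18 = #18
  target = base 0xb430 + off 0x02 + 2 + imm 18 = 0xb446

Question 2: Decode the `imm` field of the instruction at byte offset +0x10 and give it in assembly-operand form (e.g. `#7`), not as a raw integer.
+0x10: 4d e2 ⇒ word 0x4de2 (big)
  op=0x4de2>>12=0x4 ⇒ sbi (RI)
  rd@[11:9]=0x6 ⇒ bp
  imm@[8:0]=0x1e2 ⇒ #482

#482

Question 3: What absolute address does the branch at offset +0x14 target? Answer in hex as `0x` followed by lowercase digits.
0xb446

off 0x14: read 60 00 as big → 0x6000
  opcode bits[15:12]=0x6: b/J
  imm: (w>>0)&0xfff=0x0 → #0
  target = base 0xb430 + off 0x14 + 2 + imm 0 = 0xb446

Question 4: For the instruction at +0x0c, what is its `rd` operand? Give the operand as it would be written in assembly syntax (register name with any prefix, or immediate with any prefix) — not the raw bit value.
[0c] 75 00 → 0x7500
  op=0x7500>>12=0x7 ⇒ shl (RR)
  rd@[11:9]=0x2 ⇒ cx
  rs@[8:6]=0x4 ⇒ si

cx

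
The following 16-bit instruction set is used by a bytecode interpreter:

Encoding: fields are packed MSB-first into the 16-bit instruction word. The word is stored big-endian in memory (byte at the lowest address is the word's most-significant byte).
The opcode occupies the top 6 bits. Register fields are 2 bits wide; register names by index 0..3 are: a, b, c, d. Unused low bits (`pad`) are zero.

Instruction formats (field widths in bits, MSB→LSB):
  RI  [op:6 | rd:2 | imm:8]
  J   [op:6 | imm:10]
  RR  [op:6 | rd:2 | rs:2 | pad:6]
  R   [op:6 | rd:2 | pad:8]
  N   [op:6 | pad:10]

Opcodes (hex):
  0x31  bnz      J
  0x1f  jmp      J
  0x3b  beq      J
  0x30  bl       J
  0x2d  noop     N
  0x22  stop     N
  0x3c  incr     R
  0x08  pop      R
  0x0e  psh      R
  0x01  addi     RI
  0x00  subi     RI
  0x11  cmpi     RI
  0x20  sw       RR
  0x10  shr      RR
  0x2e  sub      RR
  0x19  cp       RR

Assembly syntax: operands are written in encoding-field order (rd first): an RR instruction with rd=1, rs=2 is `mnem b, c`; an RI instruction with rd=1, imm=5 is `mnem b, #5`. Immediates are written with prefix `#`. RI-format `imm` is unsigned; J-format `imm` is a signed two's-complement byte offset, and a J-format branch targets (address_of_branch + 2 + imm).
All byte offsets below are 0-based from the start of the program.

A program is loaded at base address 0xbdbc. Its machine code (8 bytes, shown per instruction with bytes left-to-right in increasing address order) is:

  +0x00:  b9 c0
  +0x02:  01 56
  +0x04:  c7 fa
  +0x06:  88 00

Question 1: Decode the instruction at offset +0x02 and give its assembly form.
subi b, #86

+0x02: 01 56 ⇒ word 0x0156 (big)
  opcode bits[15:10]=0x0: subi/RI
  rd@[9:8]=0x1 ⇒ b
  imm@[7:0]=0x56 ⇒ #86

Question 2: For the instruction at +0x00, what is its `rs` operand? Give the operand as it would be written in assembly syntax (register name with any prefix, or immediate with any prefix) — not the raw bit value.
+0x00: b9 c0 ⇒ word 0xb9c0 (big)
  opcode bits[15:10]=0x2e: sub/RR
  [9:8] rd=1 = b
  [7:6] rs=3 = d

d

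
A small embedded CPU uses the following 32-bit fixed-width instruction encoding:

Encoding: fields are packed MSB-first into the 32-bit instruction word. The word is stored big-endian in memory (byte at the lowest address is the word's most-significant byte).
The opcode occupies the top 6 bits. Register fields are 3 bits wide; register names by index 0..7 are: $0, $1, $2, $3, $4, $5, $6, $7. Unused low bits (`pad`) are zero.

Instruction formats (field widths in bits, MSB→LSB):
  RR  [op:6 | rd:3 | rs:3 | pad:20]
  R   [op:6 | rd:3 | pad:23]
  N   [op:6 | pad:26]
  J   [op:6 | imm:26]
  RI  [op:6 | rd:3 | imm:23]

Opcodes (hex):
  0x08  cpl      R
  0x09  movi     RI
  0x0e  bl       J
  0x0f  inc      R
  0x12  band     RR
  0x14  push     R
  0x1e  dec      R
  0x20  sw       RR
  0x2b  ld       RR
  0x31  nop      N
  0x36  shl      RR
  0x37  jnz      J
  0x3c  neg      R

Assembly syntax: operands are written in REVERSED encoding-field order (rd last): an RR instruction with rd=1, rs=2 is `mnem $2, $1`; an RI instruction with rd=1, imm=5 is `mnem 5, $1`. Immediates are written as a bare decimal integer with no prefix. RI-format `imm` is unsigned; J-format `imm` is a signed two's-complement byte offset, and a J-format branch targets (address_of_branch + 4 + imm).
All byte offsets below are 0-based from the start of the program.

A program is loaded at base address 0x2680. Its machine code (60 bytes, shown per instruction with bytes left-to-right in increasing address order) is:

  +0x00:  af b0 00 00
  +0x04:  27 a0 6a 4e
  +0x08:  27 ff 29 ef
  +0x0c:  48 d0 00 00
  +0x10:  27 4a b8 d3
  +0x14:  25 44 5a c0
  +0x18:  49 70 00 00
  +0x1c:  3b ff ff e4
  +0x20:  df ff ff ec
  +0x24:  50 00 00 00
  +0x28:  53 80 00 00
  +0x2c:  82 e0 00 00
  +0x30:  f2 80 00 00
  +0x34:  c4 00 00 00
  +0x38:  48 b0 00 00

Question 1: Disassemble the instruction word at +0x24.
push $0

@+24  big-endian(50 00 00 00) = 0x50000000
  op=0x50000000>>26=0x14 ⇒ push (R)
  rd@[25:23]=0x0 ⇒ $0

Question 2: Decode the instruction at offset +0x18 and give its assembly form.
band $7, $2

+0x18: 49 70 00 00 ⇒ word 0x49700000 (big)
  opcode bits[31:26]=0x12: band/RR
  [25:23] rd=2 = $2
  [22:20] rs=7 = $7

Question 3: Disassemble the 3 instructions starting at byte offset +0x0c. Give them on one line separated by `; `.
@+0c  big-endian(48 d0 00 00) = 0x48d00000
  op=0x48d00000>>26=0x12 ⇒ band (RR)
  [25:23] rd=1 = $1
  [22:20] rs=5 = $5
@+10  big-endian(27 4a b8 d3) = 0x274ab8d3
  op=0x274ab8d3>>26=0x9 ⇒ movi (RI)
  [25:23] rd=6 = $6
  [22:0] imm=4896979 = 4896979
@+14  big-endian(25 44 5a c0) = 0x25445ac0
  op=0x25445ac0>>26=0x9 ⇒ movi (RI)
  [25:23] rd=2 = $2
  [22:0] imm=4479680 = 4479680

band $5, $1; movi 4896979, $6; movi 4479680, $2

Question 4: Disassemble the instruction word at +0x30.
@+30  big-endian(f2 80 00 00) = 0xf2800000
  op=0xf2800000>>26=0x3c ⇒ neg (R)
  rd@[25:23]=0x5 ⇒ $5

neg $5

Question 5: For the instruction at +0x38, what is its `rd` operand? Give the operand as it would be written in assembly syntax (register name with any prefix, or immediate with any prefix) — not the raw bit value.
$1

+0x38: 48 b0 00 00 ⇒ word 0x48b00000 (big)
  op=0x48b00000>>26=0x12 ⇒ band (RR)
  rd: (w>>23)&0x7=0x1 → $1
  rs: (w>>20)&0x7=0x3 → $3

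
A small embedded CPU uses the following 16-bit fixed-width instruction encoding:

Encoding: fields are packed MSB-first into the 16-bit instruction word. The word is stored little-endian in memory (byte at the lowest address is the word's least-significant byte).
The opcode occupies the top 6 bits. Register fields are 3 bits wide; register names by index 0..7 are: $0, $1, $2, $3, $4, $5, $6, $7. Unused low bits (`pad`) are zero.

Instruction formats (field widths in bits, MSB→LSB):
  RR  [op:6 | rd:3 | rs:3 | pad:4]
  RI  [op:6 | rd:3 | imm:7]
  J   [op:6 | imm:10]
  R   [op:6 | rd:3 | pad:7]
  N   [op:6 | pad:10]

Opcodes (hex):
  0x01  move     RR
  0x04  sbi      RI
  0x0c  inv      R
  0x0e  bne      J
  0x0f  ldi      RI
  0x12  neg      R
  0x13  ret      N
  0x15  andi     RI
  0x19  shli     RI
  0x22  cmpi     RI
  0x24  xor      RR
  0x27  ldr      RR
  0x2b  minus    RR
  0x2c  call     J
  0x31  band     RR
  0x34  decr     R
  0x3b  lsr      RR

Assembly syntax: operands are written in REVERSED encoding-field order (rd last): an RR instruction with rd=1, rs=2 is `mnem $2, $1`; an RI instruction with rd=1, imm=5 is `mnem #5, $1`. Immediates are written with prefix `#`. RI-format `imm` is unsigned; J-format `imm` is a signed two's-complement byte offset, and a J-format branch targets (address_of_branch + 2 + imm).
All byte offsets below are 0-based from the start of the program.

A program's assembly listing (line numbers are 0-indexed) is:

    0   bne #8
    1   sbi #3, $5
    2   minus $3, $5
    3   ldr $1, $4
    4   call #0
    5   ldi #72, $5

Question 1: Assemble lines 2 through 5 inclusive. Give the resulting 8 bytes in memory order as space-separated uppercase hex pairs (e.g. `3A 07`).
L2: minus op=0x2b:6|rd=5:3|rs=3:3|pad=0:4 ⇒ 0xaeb0 ⇒ little b0 ae
L3: ldr op=0x27:6|rd=4:3|rs=1:3|pad=0:4 ⇒ 0x9e10 ⇒ little 10 9e
L4: call op=0x2c:6|imm=0:10 ⇒ 0xb000 ⇒ little 00 b0
L5: ldi op=0xf:6|rd=5:3|imm=72:7 ⇒ 0x3ec8 ⇒ little c8 3e

B0 AE 10 9E 00 B0 C8 3E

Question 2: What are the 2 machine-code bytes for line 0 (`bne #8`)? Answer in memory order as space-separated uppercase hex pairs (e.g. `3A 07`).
08 38

L0: bne op=0xe:6|imm=8:10 ⇒ 0x3808 ⇒ little 08 38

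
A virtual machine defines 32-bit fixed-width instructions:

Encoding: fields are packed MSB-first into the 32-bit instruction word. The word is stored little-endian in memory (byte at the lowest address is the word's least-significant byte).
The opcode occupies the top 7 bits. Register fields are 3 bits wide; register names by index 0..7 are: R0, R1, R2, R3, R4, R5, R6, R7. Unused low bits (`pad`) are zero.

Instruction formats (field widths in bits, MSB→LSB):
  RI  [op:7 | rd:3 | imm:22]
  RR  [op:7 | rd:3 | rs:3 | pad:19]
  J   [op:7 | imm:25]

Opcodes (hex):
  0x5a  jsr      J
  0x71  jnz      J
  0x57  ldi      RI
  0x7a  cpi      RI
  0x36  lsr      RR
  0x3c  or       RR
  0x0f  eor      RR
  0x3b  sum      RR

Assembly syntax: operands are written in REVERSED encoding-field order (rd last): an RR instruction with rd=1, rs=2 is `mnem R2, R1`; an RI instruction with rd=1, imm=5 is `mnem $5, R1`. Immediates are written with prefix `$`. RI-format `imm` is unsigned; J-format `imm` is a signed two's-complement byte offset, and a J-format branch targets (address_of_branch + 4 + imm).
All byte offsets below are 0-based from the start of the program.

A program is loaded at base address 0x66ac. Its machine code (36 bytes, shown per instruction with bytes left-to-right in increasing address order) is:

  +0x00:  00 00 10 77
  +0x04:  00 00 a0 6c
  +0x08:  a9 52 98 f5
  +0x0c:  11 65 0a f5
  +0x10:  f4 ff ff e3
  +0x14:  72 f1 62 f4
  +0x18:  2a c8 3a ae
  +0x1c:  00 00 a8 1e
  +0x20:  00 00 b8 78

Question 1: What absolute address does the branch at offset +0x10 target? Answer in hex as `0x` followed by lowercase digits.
off 0x10: read f4 ff ff e3 as little → 0xe3fffff4
  opcode bits[31:25]=0x71: jnz/J
  [24:0] imm=33554420 (s25→-12) = $-12
  target = base 0x66ac + off 0x10 + 4 + imm -12 = 0x66b4

0x66b4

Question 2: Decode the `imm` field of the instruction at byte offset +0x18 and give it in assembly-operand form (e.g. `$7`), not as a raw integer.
+0x18: 2a c8 3a ae ⇒ word 0xae3ac82a (little)
  top 7b → 0x57 → ldi [RI]
  rd: (w>>22)&0x7=0x0 → R0
  imm: (w>>0)&0x3fffff=0x3ac82a → $3852330

$3852330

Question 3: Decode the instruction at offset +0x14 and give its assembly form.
cpi $2290034, R1

[14] 72 f1 62 f4 → 0xf462f172
  opcode bits[31:25]=0x7a: cpi/RI
  [24:22] rd=1 = R1
  [21:0] imm=2290034 = $2290034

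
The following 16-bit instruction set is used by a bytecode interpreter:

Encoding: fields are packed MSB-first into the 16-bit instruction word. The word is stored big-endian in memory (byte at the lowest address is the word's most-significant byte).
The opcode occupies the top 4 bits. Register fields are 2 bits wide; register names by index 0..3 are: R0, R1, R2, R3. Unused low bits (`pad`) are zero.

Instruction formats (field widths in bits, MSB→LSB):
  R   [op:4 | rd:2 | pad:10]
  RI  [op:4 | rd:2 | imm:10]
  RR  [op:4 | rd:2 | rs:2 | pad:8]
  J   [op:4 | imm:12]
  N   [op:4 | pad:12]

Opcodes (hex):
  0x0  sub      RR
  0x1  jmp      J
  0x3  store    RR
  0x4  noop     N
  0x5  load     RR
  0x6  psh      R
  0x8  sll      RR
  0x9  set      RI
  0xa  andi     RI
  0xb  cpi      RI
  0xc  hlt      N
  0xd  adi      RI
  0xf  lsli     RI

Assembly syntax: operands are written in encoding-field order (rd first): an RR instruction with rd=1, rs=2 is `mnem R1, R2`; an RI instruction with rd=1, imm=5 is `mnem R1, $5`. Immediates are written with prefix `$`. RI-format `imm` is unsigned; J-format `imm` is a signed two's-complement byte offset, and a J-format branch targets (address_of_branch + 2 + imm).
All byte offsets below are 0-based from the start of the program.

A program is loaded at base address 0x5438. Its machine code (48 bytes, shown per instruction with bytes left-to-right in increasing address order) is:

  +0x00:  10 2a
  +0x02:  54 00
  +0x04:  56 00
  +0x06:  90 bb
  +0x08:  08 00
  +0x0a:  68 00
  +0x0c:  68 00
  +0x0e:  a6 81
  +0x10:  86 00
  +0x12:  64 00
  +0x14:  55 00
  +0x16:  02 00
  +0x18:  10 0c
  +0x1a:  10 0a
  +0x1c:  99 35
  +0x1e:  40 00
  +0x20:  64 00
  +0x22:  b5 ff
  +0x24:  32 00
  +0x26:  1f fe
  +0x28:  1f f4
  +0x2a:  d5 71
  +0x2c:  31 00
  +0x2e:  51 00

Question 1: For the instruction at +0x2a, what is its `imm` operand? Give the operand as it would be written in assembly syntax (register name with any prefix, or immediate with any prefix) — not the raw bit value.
@+2a  big-endian(d5 71) = 0xd571
  top 4b → 0xd → adi [RI]
  rd@[11:10]=0x1 ⇒ R1
  imm@[9:0]=0x171 ⇒ $369

$369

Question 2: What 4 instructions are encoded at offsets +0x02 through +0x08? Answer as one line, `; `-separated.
load R1, R0; load R1, R2; set R0, $187; sub R2, R0

[02] 54 00 → 0x5400
  top 4b → 0x5 → load [RR]
  rd@[11:10]=0x1 ⇒ R1
  rs@[9:8]=0x0 ⇒ R0
[04] 56 00 → 0x5600
  top 4b → 0x5 → load [RR]
  rd@[11:10]=0x1 ⇒ R1
  rs@[9:8]=0x2 ⇒ R2
[06] 90 bb → 0x90bb
  top 4b → 0x9 → set [RI]
  rd@[11:10]=0x0 ⇒ R0
  imm@[9:0]=0xbb ⇒ $187
[08] 08 00 → 0x0800
  top 4b → 0x0 → sub [RR]
  rd@[11:10]=0x2 ⇒ R2
  rs@[9:8]=0x0 ⇒ R0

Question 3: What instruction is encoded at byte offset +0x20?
+0x20: 64 00 ⇒ word 0x6400 (big)
  top 4b → 0x6 → psh [R]
  [11:10] rd=1 = R1

psh R1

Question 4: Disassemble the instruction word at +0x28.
jmp $-12

[28] 1f f4 → 0x1ff4
  op=0x1ff4>>12=0x1 ⇒ jmp (J)
  imm: (w>>0)&0xfff=0xff4 (s12→-12) → $-12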